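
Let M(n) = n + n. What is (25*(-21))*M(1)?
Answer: -1050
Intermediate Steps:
M(n) = 2*n
(25*(-21))*M(1) = (25*(-21))*(2*1) = -525*2 = -1050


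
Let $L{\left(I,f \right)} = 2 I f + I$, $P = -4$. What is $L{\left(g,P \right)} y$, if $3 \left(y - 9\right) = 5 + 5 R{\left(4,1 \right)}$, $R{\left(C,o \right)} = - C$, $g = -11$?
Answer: $308$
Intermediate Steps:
$L{\left(I,f \right)} = I + 2 I f$ ($L{\left(I,f \right)} = 2 I f + I = I + 2 I f$)
$y = 4$ ($y = 9 + \frac{5 + 5 \left(\left(-1\right) 4\right)}{3} = 9 + \frac{5 + 5 \left(-4\right)}{3} = 9 + \frac{5 - 20}{3} = 9 + \frac{1}{3} \left(-15\right) = 9 - 5 = 4$)
$L{\left(g,P \right)} y = - 11 \left(1 + 2 \left(-4\right)\right) 4 = - 11 \left(1 - 8\right) 4 = \left(-11\right) \left(-7\right) 4 = 77 \cdot 4 = 308$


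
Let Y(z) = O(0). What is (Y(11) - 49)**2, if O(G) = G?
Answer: 2401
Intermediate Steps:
Y(z) = 0
(Y(11) - 49)**2 = (0 - 49)**2 = (-49)**2 = 2401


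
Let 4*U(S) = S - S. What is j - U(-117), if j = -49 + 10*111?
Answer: 1061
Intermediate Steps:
j = 1061 (j = -49 + 1110 = 1061)
U(S) = 0 (U(S) = (S - S)/4 = (1/4)*0 = 0)
j - U(-117) = 1061 - 1*0 = 1061 + 0 = 1061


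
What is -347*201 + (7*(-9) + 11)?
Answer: -69799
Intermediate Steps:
-347*201 + (7*(-9) + 11) = -69747 + (-63 + 11) = -69747 - 52 = -69799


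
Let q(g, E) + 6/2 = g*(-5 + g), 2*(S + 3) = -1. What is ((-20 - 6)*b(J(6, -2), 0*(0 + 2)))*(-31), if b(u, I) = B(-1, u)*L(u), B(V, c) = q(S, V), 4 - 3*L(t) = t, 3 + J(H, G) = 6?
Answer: 43121/6 ≈ 7186.8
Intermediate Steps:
S = -7/2 (S = -3 + (½)*(-1) = -3 - ½ = -7/2 ≈ -3.5000)
q(g, E) = -3 + g*(-5 + g)
J(H, G) = 3 (J(H, G) = -3 + 6 = 3)
L(t) = 4/3 - t/3
B(V, c) = 107/4 (B(V, c) = -3 + (-7/2)² - 5*(-7/2) = -3 + 49/4 + 35/2 = 107/4)
b(u, I) = 107/3 - 107*u/12 (b(u, I) = 107*(4/3 - u/3)/4 = 107/3 - 107*u/12)
((-20 - 6)*b(J(6, -2), 0*(0 + 2)))*(-31) = ((-20 - 6)*(107/3 - 107/12*3))*(-31) = -26*(107/3 - 107/4)*(-31) = -26*107/12*(-31) = -1391/6*(-31) = 43121/6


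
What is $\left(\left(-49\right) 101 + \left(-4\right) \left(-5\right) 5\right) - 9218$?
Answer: $-14067$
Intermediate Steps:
$\left(\left(-49\right) 101 + \left(-4\right) \left(-5\right) 5\right) - 9218 = \left(-4949 + 20 \cdot 5\right) - 9218 = \left(-4949 + 100\right) - 9218 = -4849 - 9218 = -14067$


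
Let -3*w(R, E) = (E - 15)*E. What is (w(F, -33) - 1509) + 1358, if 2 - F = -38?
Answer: -679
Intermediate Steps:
F = 40 (F = 2 - 1*(-38) = 2 + 38 = 40)
w(R, E) = -E*(-15 + E)/3 (w(R, E) = -(E - 15)*E/3 = -(-15 + E)*E/3 = -E*(-15 + E)/3)
(w(F, -33) - 1509) + 1358 = ((1/3)*(-33)*(15 - 1*(-33)) - 1509) + 1358 = ((1/3)*(-33)*(15 + 33) - 1509) + 1358 = ((1/3)*(-33)*48 - 1509) + 1358 = (-528 - 1509) + 1358 = -2037 + 1358 = -679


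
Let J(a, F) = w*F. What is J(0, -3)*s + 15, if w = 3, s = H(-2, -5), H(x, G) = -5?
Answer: 60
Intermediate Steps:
s = -5
J(a, F) = 3*F
J(0, -3)*s + 15 = (3*(-3))*(-5) + 15 = -9*(-5) + 15 = 45 + 15 = 60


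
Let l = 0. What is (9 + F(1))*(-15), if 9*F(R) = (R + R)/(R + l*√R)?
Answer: -415/3 ≈ -138.33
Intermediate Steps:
F(R) = 2/9 (F(R) = ((R + R)/(R + 0*√R))/9 = ((2*R)/(R + 0))/9 = ((2*R)/R)/9 = (⅑)*2 = 2/9)
(9 + F(1))*(-15) = (9 + 2/9)*(-15) = (83/9)*(-15) = -415/3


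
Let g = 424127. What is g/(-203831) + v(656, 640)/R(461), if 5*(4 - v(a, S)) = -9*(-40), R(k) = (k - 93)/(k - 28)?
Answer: -1539419675/18752452 ≈ -82.092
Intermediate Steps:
R(k) = (-93 + k)/(-28 + k)
v(a, S) = -68 (v(a, S) = 4 - (-9)*(-40)/5 = 4 - 1/5*360 = 4 - 72 = -68)
g/(-203831) + v(656, 640)/R(461) = 424127/(-203831) - 68*(-28 + 461)/(-93 + 461) = 424127*(-1/203831) - 68/(368/433) = -424127/203831 - 68/((1/433)*368) = -424127/203831 - 68/368/433 = -424127/203831 - 68*433/368 = -424127/203831 - 7361/92 = -1539419675/18752452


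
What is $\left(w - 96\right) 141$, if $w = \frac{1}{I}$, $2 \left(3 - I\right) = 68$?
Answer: $- \frac{419757}{31} \approx -13541.0$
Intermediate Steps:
$I = -31$ ($I = 3 - 34 = -31$)
$w = - \frac{1}{31}$ ($w = \frac{1}{-31} = - \frac{1}{31} \approx -0.032258$)
$\left(w - 96\right) 141 = \left(- \frac{1}{31} - 96\right) 141 = \left(- \frac{2977}{31}\right) 141 = - \frac{419757}{31}$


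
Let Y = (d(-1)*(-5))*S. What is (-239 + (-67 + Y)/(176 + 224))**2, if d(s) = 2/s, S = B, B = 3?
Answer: 9146435769/160000 ≈ 57165.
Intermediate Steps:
S = 3
Y = 30 (Y = ((2/(-1))*(-5))*3 = ((2*(-1))*(-5))*3 = -2*(-5)*3 = 10*3 = 30)
(-239 + (-67 + Y)/(176 + 224))**2 = (-239 + (-67 + 30)/(176 + 224))**2 = (-239 - 37/400)**2 = (-95637/400)**2 = 9146435769/160000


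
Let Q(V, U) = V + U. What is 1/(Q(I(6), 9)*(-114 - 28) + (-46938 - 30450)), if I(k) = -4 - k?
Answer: -1/77246 ≈ -1.2946e-5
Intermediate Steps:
Q(V, U) = U + V
1/(Q(I(6), 9)*(-114 - 28) + (-46938 - 30450)) = 1/((9 + (-4 - 1*6))*(-114 - 28) + (-46938 - 30450)) = 1/((9 + (-4 - 6))*(-142) - 77388) = 1/((9 - 10)*(-142) - 77388) = 1/(-1*(-142) - 77388) = 1/(142 - 77388) = 1/(-77246) = -1/77246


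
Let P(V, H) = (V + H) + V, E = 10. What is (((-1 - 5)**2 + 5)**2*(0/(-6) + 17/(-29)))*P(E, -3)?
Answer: -485809/29 ≈ -16752.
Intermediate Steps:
P(V, H) = H + 2*V (P(V, H) = (H + V) + V = H + 2*V)
(((-1 - 5)**2 + 5)**2*(0/(-6) + 17/(-29)))*P(E, -3) = (((-1 - 5)**2 + 5)**2*(0/(-6) + 17/(-29)))*(-3 + 2*10) = (((-6)**2 + 5)**2*(0*(-1/6) + 17*(-1/29)))*(-3 + 20) = ((36 + 5)**2*(0 - 17/29))*17 = (41**2*(-17/29))*17 = (1681*(-17/29))*17 = -28577/29*17 = -485809/29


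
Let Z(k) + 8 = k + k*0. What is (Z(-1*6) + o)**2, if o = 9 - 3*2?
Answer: 121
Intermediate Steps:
o = 3 (o = 9 - 6 = 3)
Z(k) = -8 + k (Z(k) = -8 + (k + k*0) = -8 + (k + 0) = -8 + k)
(Z(-1*6) + o)**2 = ((-8 - 1*6) + 3)**2 = ((-8 - 6) + 3)**2 = (-14 + 3)**2 = (-11)**2 = 121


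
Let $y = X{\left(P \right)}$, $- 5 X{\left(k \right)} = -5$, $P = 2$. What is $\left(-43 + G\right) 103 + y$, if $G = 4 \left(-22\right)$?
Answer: $-13492$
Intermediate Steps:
$G = -88$
$X{\left(k \right)} = 1$ ($X{\left(k \right)} = \left(- \frac{1}{5}\right) \left(-5\right) = 1$)
$y = 1$
$\left(-43 + G\right) 103 + y = \left(-43 - 88\right) 103 + 1 = \left(-131\right) 103 + 1 = -13493 + 1 = -13492$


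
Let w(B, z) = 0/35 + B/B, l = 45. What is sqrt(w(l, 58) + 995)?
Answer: 2*sqrt(249) ≈ 31.559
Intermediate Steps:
w(B, z) = 1 (w(B, z) = 0*(1/35) + 1 = 0 + 1 = 1)
sqrt(w(l, 58) + 995) = sqrt(1 + 995) = sqrt(996) = 2*sqrt(249)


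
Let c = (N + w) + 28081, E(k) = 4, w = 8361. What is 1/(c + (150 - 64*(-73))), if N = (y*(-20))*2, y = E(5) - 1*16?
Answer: 1/41744 ≈ 2.3956e-5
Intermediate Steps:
y = -12 (y = 4 - 1*16 = 4 - 16 = -12)
N = 480 (N = -12*(-20)*2 = 240*2 = 480)
c = 36922 (c = (480 + 8361) + 28081 = 8841 + 28081 = 36922)
1/(c + (150 - 64*(-73))) = 1/(36922 + (150 - 64*(-73))) = 1/(36922 + (150 + 4672)) = 1/(36922 + 4822) = 1/41744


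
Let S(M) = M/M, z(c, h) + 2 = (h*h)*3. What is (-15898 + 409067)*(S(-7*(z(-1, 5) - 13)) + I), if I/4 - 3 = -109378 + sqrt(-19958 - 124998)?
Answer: -172011044331 + 3145352*I*sqrt(36239) ≈ -1.7201e+11 + 5.9877e+8*I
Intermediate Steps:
z(c, h) = -2 + 3*h**2 (z(c, h) = -2 + (h*h)*3 = -2 + h**2*3 = -2 + 3*h**2)
S(M) = 1
I = -437500 + 8*I*sqrt(36239) (I = 12 + 4*(-109378 + sqrt(-19958 - 124998)) = 12 + 4*(-109378 + sqrt(-144956)) = 12 + 4*(-109378 + 2*I*sqrt(36239)) = 12 + (-437512 + 8*I*sqrt(36239)) = -437500 + 8*I*sqrt(36239) ≈ -4.375e+5 + 1522.9*I)
(-15898 + 409067)*(S(-7*(z(-1, 5) - 13)) + I) = (-15898 + 409067)*(1 + (-437500 + 8*I*sqrt(36239))) = 393169*(-437499 + 8*I*sqrt(36239)) = -172011044331 + 3145352*I*sqrt(36239)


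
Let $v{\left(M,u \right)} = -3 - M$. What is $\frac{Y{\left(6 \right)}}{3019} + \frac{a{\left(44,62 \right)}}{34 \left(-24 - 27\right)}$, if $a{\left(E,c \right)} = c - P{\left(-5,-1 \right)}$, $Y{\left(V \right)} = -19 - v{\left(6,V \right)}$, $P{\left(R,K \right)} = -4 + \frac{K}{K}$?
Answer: $- \frac{213575}{5234946} \approx -0.040798$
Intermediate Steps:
$P{\left(R,K \right)} = -3$ ($P{\left(R,K \right)} = -4 + 1 = -3$)
$Y{\left(V \right)} = -10$ ($Y{\left(V \right)} = -19 - \left(-3 - 6\right) = -19 - -9 = -19 + 9 = -10$)
$a{\left(E,c \right)} = 3 + c$ ($a{\left(E,c \right)} = c - -3 = c + 3 = 3 + c$)
$\frac{Y{\left(6 \right)}}{3019} + \frac{a{\left(44,62 \right)}}{34 \left(-24 - 27\right)} = - \frac{10}{3019} + \frac{3 + 62}{34 \left(-24 - 27\right)} = \left(-10\right) \frac{1}{3019} + \frac{65}{34 \left(-51\right)} = - \frac{10}{3019} + \frac{65}{-1734} = - \frac{10}{3019} + 65 \left(- \frac{1}{1734}\right) = - \frac{10}{3019} - \frac{65}{1734} = - \frac{213575}{5234946}$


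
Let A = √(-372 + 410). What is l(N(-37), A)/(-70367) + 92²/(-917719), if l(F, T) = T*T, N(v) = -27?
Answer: -5210410/533695313 ≈ -0.0097629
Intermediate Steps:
A = √38 ≈ 6.1644
l(F, T) = T²
l(N(-37), A)/(-70367) + 92²/(-917719) = (√38)²/(-70367) + 92²/(-917719) = 38*(-1/70367) + 8464*(-1/917719) = -38/70367 - 8464/917719 = -5210410/533695313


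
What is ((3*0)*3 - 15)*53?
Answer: -795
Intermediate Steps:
((3*0)*3 - 15)*53 = (0*3 - 15)*53 = (0 - 15)*53 = -15*53 = -795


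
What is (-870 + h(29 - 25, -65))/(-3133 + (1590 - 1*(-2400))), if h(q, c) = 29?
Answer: -841/857 ≈ -0.98133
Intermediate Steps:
(-870 + h(29 - 25, -65))/(-3133 + (1590 - 1*(-2400))) = (-870 + 29)/(-3133 + (1590 - 1*(-2400))) = -841/(-3133 + (1590 + 2400)) = -841/(-3133 + 3990) = -841/857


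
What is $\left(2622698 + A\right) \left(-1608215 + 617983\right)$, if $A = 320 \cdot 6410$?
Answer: $-4628243364336$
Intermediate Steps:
$A = 2051200$
$\left(2622698 + A\right) \left(-1608215 + 617983\right) = \left(2622698 + 2051200\right) \left(-1608215 + 617983\right) = 4673898 \left(-990232\right) = -4628243364336$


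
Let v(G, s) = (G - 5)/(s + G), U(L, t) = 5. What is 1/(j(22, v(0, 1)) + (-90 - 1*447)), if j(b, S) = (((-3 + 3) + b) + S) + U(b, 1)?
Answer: -1/515 ≈ -0.0019417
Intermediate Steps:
v(G, s) = (-5 + G)/(G + s)
j(b, S) = 5 + S + b (j(b, S) = (((-3 + 3) + b) + S) + 5 = ((0 + b) + S) + 5 = (b + S) + 5 = (S + b) + 5 = 5 + S + b)
1/(j(22, v(0, 1)) + (-90 - 1*447)) = 1/((5 + (-5 + 0)/(0 + 1) + 22) + (-90 - 1*447)) = 1/((5 - 5/1 + 22) + (-90 - 447)) = 1/((5 + 1*(-5) + 22) - 537) = 1/((5 - 5 + 22) - 537) = 1/(22 - 537) = 1/(-515) = -1/515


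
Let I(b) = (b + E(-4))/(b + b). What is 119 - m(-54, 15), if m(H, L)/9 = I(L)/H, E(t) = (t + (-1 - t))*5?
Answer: 2143/18 ≈ 119.06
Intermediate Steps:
E(t) = -5 (E(t) = -1*5 = -5)
I(b) = (-5 + b)/(2*b) (I(b) = (b - 5)/(b + b) = (-5 + b)/((2*b)) = (-5 + b)*(1/(2*b)) = (-5 + b)/(2*b))
m(H, L) = 9*(-5 + L)/(2*H*L) (m(H, L) = 9*(((-5 + L)/(2*L))/H) = 9*((-5 + L)/(2*H*L)) = 9*(-5 + L)/(2*H*L))
119 - m(-54, 15) = 119 - 9*(-5 + 15)/(2*(-54)*15) = 119 - 9*(-1)*10/(2*54*15) = 119 - 1*(-1/18) = 119 + 1/18 = 2143/18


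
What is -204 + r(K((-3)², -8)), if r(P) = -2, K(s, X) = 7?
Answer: -206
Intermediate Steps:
-204 + r(K((-3)², -8)) = -204 - 2 = -206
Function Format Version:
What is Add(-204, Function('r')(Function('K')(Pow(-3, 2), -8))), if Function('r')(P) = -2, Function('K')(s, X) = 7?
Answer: -206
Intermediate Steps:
Add(-204, Function('r')(Function('K')(Pow(-3, 2), -8))) = Add(-204, -2) = -206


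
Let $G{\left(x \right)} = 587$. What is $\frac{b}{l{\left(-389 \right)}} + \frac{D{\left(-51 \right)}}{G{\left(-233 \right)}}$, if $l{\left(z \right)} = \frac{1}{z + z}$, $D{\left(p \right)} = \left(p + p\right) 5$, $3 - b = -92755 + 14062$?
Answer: $- \frac{35939361966}{587} \approx -6.1225 \cdot 10^{7}$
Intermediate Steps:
$b = 78696$ ($b = 3 - \left(-92755 + 14062\right) = 3 - -78693 = 3 + 78693 = 78696$)
$D{\left(p \right)} = 10 p$ ($D{\left(p \right)} = 2 p 5 = 10 p$)
$l{\left(z \right)} = \frac{1}{2 z}$
$\frac{b}{l{\left(-389 \right)}} + \frac{D{\left(-51 \right)}}{G{\left(-233 \right)}} = \frac{78696}{\frac{1}{2} \frac{1}{-389}} + \frac{10 \left(-51\right)}{587} = \frac{78696}{\frac{1}{2} \left(- \frac{1}{389}\right)} - \frac{510}{587} = \frac{78696}{- \frac{1}{778}} - \frac{510}{587} = 78696 \left(-778\right) - \frac{510}{587} = -61225488 - \frac{510}{587} = - \frac{35939361966}{587}$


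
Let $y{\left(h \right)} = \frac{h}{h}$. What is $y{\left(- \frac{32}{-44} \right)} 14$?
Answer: $14$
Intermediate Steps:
$y{\left(h \right)} = 1$
$y{\left(- \frac{32}{-44} \right)} 14 = 1 \cdot 14 = 14$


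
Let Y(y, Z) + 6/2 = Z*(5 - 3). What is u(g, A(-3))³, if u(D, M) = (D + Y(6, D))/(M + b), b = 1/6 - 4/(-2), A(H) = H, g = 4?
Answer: -157464/125 ≈ -1259.7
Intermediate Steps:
Y(y, Z) = -3 + 2*Z (Y(y, Z) = -3 + Z*(5 - 3) = -3 + Z*2 = -3 + 2*Z)
b = 13/6 (b = 1*(⅙) - 4*(-½) = ⅙ + 2 = 13/6 ≈ 2.1667)
u(D, M) = (-3 + 3*D)/(13/6 + M) (u(D, M) = (D + (-3 + 2*D))/(M + 13/6) = (-3 + 3*D)/(13/6 + M))
u(g, A(-3))³ = (18*(-1 + 4)/(13 + 6*(-3)))³ = (18*3/(13 - 18))³ = (18*3/(-5))³ = (18*(-⅕)*3)³ = (-54/5)³ = -157464/125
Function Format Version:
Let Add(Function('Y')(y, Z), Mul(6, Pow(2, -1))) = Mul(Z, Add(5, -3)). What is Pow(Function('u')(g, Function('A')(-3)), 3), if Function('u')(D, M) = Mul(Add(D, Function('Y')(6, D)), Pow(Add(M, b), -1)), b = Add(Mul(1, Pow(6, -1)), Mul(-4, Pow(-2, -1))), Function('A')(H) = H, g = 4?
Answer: Rational(-157464, 125) ≈ -1259.7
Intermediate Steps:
Function('Y')(y, Z) = Add(-3, Mul(2, Z)) (Function('Y')(y, Z) = Add(-3, Mul(Z, Add(5, -3))) = Add(-3, Mul(Z, 2)) = Add(-3, Mul(2, Z)))
b = Rational(13, 6) (b = Add(Mul(1, Rational(1, 6)), Mul(-4, Rational(-1, 2))) = Add(Rational(1, 6), 2) = Rational(13, 6) ≈ 2.1667)
Function('u')(D, M) = Mul(Pow(Add(Rational(13, 6), M), -1), Add(-3, Mul(3, D))) (Function('u')(D, M) = Mul(Add(D, Add(-3, Mul(2, D))), Pow(Add(M, Rational(13, 6)), -1)) = Mul(Add(-3, Mul(3, D)), Pow(Add(Rational(13, 6), M), -1)) = Mul(Pow(Add(Rational(13, 6), M), -1), Add(-3, Mul(3, D))))
Pow(Function('u')(g, Function('A')(-3)), 3) = Pow(Mul(18, Pow(Add(13, Mul(6, -3)), -1), Add(-1, 4)), 3) = Pow(Mul(18, Pow(Add(13, -18), -1), 3), 3) = Pow(Mul(18, Pow(-5, -1), 3), 3) = Pow(Mul(18, Rational(-1, 5), 3), 3) = Pow(Rational(-54, 5), 3) = Rational(-157464, 125)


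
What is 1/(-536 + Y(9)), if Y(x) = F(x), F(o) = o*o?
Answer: -1/455 ≈ -0.0021978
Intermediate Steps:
F(o) = o²
Y(x) = x²
1/(-536 + Y(9)) = 1/(-536 + 9²) = 1/(-536 + 81) = 1/(-455) = -1/455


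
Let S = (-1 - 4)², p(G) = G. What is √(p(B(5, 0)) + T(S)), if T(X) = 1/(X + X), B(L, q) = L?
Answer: √502/10 ≈ 2.2405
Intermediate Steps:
S = 25 (S = (-5)² = 25)
T(X) = 1/(2*X)
√(p(B(5, 0)) + T(S)) = √(5 + (½)/25) = √(5 + (½)*(1/25)) = √(5 + 1/50) = √(251/50) = √502/10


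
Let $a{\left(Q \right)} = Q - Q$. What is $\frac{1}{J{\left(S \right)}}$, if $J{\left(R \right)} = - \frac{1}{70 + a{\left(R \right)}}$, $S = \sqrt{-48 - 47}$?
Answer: $-70$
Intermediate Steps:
$a{\left(Q \right)} = 0$
$S = i \sqrt{95}$ ($S = \sqrt{-95} = i \sqrt{95} \approx 9.7468 i$)
$J{\left(R \right)} = - \frac{1}{70}$ ($J{\left(R \right)} = - \frac{1}{70 + 0} = - \frac{1}{70}$)
$\frac{1}{J{\left(S \right)}} = \frac{1}{- \frac{1}{70}} = -70$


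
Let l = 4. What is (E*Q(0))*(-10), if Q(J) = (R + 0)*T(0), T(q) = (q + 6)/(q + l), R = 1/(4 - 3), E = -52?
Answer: 780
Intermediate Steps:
R = 1 (R = 1/1 = 1)
T(q) = (6 + q)/(4 + q) (T(q) = (q + 6)/(q + 4) = (6 + q)/(4 + q))
Q(J) = 3/2 (Q(J) = (1 + 0)*((6 + 0)/(4 + 0)) = 1*(6/4) = 1*((¼)*6) = 1*(3/2) = 3/2)
(E*Q(0))*(-10) = -52*3/2*(-10) = -78*(-10) = 780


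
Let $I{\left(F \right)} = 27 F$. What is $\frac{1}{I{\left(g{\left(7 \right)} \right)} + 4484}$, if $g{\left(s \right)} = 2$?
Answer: $\frac{1}{4538} \approx 0.00022036$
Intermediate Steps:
$\frac{1}{I{\left(g{\left(7 \right)} \right)} + 4484} = \frac{1}{27 \cdot 2 + 4484} = \frac{1}{54 + 4484} = \frac{1}{4538}$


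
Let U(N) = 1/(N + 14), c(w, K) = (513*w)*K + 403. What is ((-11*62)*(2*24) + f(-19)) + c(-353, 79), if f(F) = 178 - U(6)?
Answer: -286763721/20 ≈ -1.4338e+7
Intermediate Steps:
c(w, K) = 403 + 513*K*w (c(w, K) = 513*K*w + 403 = 403 + 513*K*w)
U(N) = 1/(14 + N)
f(F) = 3559/20 (f(F) = 178 - 1/(14 + 6) = 178 - 1/20 = 3559/20)
((-11*62)*(2*24) + f(-19)) + c(-353, 79) = ((-11*62)*(2*24) + 3559/20) + (403 + 513*79*(-353)) = (-682*48 + 3559/20) + (403 - 14306031) = (-32736 + 3559/20) - 14305628 = -651161/20 - 14305628 = -286763721/20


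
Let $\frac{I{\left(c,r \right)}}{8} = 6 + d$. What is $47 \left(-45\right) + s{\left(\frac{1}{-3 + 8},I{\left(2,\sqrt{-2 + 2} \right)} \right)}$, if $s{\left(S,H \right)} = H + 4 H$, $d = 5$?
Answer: $-1675$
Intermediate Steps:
$I{\left(c,r \right)} = 88$ ($I{\left(c,r \right)} = 8 \left(6 + 5\right) = 8 \cdot 11 = 88$)
$s{\left(S,H \right)} = 5 H$
$47 \left(-45\right) + s{\left(\frac{1}{-3 + 8},I{\left(2,\sqrt{-2 + 2} \right)} \right)} = 47 \left(-45\right) + 5 \cdot 88 = -2115 + 440 = -1675$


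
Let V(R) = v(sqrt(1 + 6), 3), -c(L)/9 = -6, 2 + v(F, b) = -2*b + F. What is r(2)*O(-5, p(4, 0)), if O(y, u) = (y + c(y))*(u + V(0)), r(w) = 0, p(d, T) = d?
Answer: 0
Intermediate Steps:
v(F, b) = -2 + F - 2*b (v(F, b) = -2 + (-2*b + F) = -2 + (F - 2*b) = -2 + F - 2*b)
c(L) = 54 (c(L) = -9*(-6) = 54)
V(R) = -8 + sqrt(7) (V(R) = -2 + sqrt(1 + 6) - 2*3 = -2 + sqrt(7) - 6 = -8 + sqrt(7))
O(y, u) = (54 + y)*(-8 + u + sqrt(7)) (O(y, u) = (y + 54)*(u + (-8 + sqrt(7))) = (54 + y)*(-8 + u + sqrt(7)))
r(2)*O(-5, p(4, 0)) = 0*(-432 + 54*4 + 54*sqrt(7) + 4*(-5) - 1*(-5)*(8 - sqrt(7))) = 0*(-432 + 216 + 54*sqrt(7) - 20 + (40 - 5*sqrt(7))) = 0*(-196 + 49*sqrt(7)) = 0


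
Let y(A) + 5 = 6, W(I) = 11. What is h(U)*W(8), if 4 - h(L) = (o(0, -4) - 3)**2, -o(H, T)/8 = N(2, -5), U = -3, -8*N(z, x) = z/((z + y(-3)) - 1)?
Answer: 0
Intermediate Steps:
y(A) = 1 (y(A) = -5 + 6 = 1)
N(z, x) = -1/8 (N(z, x) = -z/(8*((z + 1) - 1)) = -z/(8*((1 + z) - 1)) = -z/(8*z) = -1/8*1 = -1/8)
o(H, T) = 1 (o(H, T) = -8*(-1/8) = 1)
h(L) = 0 (h(L) = 4 - (1 - 3)**2 = 4 - 1*(-2)**2 = 4 - 1*4 = 4 - 4 = 0)
h(U)*W(8) = 0*11 = 0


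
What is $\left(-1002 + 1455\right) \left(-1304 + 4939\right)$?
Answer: $1646655$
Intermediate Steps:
$\left(-1002 + 1455\right) \left(-1304 + 4939\right) = 453 \cdot 3635 = 1646655$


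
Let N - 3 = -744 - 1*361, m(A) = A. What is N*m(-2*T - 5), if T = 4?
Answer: 14326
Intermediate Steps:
N = -1102 (N = 3 + (-744 - 1*361) = 3 + (-744 - 361) = 3 - 1105 = -1102)
N*m(-2*T - 5) = -1102*(-2*4 - 5) = -1102*(-8 - 5) = -1102*(-13) = 14326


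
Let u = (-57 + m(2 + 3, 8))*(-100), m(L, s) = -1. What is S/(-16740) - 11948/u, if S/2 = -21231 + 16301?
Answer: -61561/41850 ≈ -1.4710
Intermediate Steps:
S = -9860 (S = 2*(-21231 + 16301) = 2*(-4930) = -9860)
u = 5800 (u = (-57 - 1)*(-100) = -58*(-100) = 5800)
S/(-16740) - 11948/u = -9860/(-16740) - 11948/5800 = -9860*(-1/16740) - 11948*1/5800 = 493/837 - 103/50 = -61561/41850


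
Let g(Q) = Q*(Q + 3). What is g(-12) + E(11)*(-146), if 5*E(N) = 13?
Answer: -1358/5 ≈ -271.60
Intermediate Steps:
g(Q) = Q*(3 + Q)
E(N) = 13/5 (E(N) = (1/5)*13 = 13/5)
g(-12) + E(11)*(-146) = -12*(3 - 12) + (13/5)*(-146) = -12*(-9) - 1898/5 = 108 - 1898/5 = -1358/5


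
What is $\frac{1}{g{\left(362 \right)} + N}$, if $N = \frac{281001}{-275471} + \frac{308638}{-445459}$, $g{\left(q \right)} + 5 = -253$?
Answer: $- \frac{17530148027}{4552806082817} \approx -0.0038504$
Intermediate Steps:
$g{\left(q \right)} = -258$ ($g{\left(q \right)} = -5 - 253 = -258$)
$N = - \frac{30027891851}{17530148027}$ ($N = 281001 \left(- \frac{1}{275471}\right) + 308638 \left(- \frac{1}{445459}\right) = - \frac{40143}{39353} - \frac{308638}{445459} = - \frac{30027891851}{17530148027} \approx -1.7129$)
$\frac{1}{g{\left(362 \right)} + N} = \frac{1}{-258 - \frac{30027891851}{17530148027}} = \frac{1}{- \frac{4552806082817}{17530148027}} = - \frac{17530148027}{4552806082817}$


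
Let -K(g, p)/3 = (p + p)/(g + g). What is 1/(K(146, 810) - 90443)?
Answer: -73/6603554 ≈ -1.1055e-5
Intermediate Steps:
K(g, p) = -3*p/g (K(g, p) = -3*(p + p)/(g + g) = -3*2*p/(2*g) = -3*2*p*1/(2*g) = -3*p/g)
1/(K(146, 810) - 90443) = 1/(-3*810/146 - 90443) = 1/(-3*810*1/146 - 90443) = 1/(-1215/73 - 90443) = 1/(-6603554/73) = -73/6603554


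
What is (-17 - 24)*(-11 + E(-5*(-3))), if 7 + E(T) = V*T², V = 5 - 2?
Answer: -26937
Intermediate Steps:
V = 3
E(T) = -7 + 3*T²
(-17 - 24)*(-11 + E(-5*(-3))) = (-17 - 24)*(-11 + (-7 + 3*(-5*(-3))²)) = -41*(-11 + (-7 + 3*15²)) = -41*(-11 + (-7 + 3*225)) = -41*(-11 + (-7 + 675)) = -41*(-11 + 668) = -41*657 = -26937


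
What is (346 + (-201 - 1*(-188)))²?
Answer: 110889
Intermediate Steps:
(346 + (-201 - 1*(-188)))² = (346 + (-201 + 188))² = (346 - 13)² = 333² = 110889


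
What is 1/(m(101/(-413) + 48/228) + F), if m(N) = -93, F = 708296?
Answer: 1/708203 ≈ 1.4120e-6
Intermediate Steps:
1/(m(101/(-413) + 48/228) + F) = 1/(-93 + 708296) = 1/708203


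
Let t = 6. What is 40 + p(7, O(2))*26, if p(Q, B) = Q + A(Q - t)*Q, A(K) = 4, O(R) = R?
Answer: 950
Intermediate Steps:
p(Q, B) = 5*Q (p(Q, B) = Q + 4*Q = 5*Q)
40 + p(7, O(2))*26 = 40 + (5*7)*26 = 40 + 35*26 = 40 + 910 = 950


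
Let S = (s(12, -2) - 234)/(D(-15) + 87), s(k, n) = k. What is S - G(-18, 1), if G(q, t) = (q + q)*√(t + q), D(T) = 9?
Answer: -37/16 + 36*I*√17 ≈ -2.3125 + 148.43*I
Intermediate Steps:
G(q, t) = 2*q*√(q + t) (G(q, t) = (2*q)*√(q + t) = 2*q*√(q + t))
S = -37/16 (S = (12 - 234)/(9 + 87) = -222/96 = -222*1/96 = -37/16 ≈ -2.3125)
S - G(-18, 1) = -37/16 - 2*(-18)*√(-18 + 1) = -37/16 - 2*(-18)*√(-17) = -37/16 - 2*(-18)*I*√17 = -37/16 - (-36)*I*√17 = -37/16 + 36*I*√17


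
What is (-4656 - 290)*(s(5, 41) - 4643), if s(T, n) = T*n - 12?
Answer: 22009700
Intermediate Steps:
s(T, n) = -12 + T*n
(-4656 - 290)*(s(5, 41) - 4643) = (-4656 - 290)*((-12 + 5*41) - 4643) = -4946*((-12 + 205) - 4643) = -4946*(193 - 4643) = -4946*(-4450) = 22009700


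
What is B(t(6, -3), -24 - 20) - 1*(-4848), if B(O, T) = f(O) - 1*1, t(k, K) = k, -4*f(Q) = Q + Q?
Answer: 4844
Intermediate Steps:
f(Q) = -Q/2 (f(Q) = -(Q + Q)/4 = -Q/2)
B(O, T) = -1 - O/2 (B(O, T) = -O/2 - 1*1 = -O/2 - 1 = -1 - O/2)
B(t(6, -3), -24 - 20) - 1*(-4848) = (-1 - ½*6) - 1*(-4848) = (-1 - 3) + 4848 = -4 + 4848 = 4844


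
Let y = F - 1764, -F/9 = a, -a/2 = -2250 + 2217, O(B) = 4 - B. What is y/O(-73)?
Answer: -2358/77 ≈ -30.623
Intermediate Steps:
a = 66 (a = -2*(-2250 + 2217) = -2*(-33) = 66)
F = -594 (F = -9*66 = -594)
y = -2358 (y = -594 - 1764 = -2358)
y/O(-73) = -2358/(4 - 1*(-73)) = -2358/(4 + 73) = -2358/77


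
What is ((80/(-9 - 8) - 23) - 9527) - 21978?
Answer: -536056/17 ≈ -31533.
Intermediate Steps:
((80/(-9 - 8) - 23) - 9527) - 21978 = ((80/(-17) - 23) - 9527) - 21978 = ((80*(-1/17) - 23) - 9527) - 21978 = ((-80/17 - 23) - 9527) - 21978 = (-471/17 - 9527) - 21978 = -162430/17 - 21978 = -536056/17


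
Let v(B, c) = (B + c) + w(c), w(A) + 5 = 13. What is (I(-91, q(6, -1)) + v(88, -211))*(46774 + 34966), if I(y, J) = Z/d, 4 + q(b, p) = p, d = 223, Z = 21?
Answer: -2094505760/223 ≈ -9.3924e+6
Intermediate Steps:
w(A) = 8 (w(A) = -5 + 13 = 8)
v(B, c) = 8 + B + c (v(B, c) = (B + c) + 8 = 8 + B + c)
q(b, p) = -4 + p
I(y, J) = 21/223
(I(-91, q(6, -1)) + v(88, -211))*(46774 + 34966) = (21/223 + (8 + 88 - 211))*(46774 + 34966) = (21/223 - 115)*81740 = -25624/223*81740 = -2094505760/223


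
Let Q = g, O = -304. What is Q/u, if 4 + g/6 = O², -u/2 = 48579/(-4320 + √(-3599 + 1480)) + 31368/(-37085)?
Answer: 9559520534241182141280/416912353331552009 - 2058032610168443100*I*√2119/416912353331552009 ≈ 22929.0 - 227.23*I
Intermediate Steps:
u = 62736/37085 - 97158/(-4320 + I*√2119) (u = -2*(48579/(-4320 + √(-3599 + 1480)) + 31368/(-37085)) = -2*(48579/(-4320 + √(-2119)) + 31368*(-1/37085)) = -2*(48579/(-4320 + I*√2119) - 31368/37085) = -2*(-31368/37085 + 48579/(-4320 + I*√2119)) = 62736/37085 - 97158/(-4320 + I*√2119) ≈ 24.179 + 0.23962*I)
g = 554472 (g = -24 + 6*(-304)² = -24 + 6*92416 = -24 + 554496 = 554472)
Q = 554472
Q/u = 554472/(16736348401584/692173687115 + 97158*I*√2119/18664519)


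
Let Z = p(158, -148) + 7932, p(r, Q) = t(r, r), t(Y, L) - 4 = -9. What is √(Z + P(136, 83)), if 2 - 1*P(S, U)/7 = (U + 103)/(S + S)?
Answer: 45*√18122/68 ≈ 89.085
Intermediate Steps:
P(S, U) = 14 - 7*(103 + U)/(2*S) (P(S, U) = 14 - 7*(U + 103)/(S + S) = 14 - 7*(103 + U)/(2*S))
t(Y, L) = -5 (t(Y, L) = 4 - 9 = -5)
p(r, Q) = -5
Z = 7927 (Z = -5 + 7932 = 7927)
√(Z + P(136, 83)) = √(7927 + (7/2)*(-103 - 1*83 + 4*136)/136) = √(7927 + (7/2)*(1/136)*(-103 - 83 + 544)) = √(7927 + (7/2)*(1/136)*358) = √(7927 + 1253/136) = √(1079325/136) = 45*√18122/68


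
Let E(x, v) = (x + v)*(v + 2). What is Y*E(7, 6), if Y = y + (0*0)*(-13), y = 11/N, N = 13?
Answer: 88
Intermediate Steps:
y = 11/13 ≈ 0.84615
E(x, v) = (2 + v)*(v + x) (E(x, v) = (v + x)*(2 + v) = (2 + v)*(v + x))
Y = 11/13 (Y = 11/13 + (0*0)*(-13) = 11/13 + 0*(-13) = 11/13 + 0 = 11/13 ≈ 0.84615)
Y*E(7, 6) = 11*(6² + 2*6 + 2*7 + 6*7)/13 = 11*(36 + 12 + 14 + 42)/13 = (11/13)*104 = 88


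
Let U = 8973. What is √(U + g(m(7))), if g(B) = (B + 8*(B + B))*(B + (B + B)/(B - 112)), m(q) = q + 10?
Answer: 4*√7774230/95 ≈ 117.40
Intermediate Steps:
m(q) = 10 + q
g(B) = 17*B*(B + 2*B/(-112 + B)) (g(B) = (B + 8*(2*B))*(B + (2*B)/(-112 + B)) = (B + 16*B)*(B + 2*B/(-112 + B)) = (17*B)*(B + 2*B/(-112 + B)) = 17*B*(B + 2*B/(-112 + B)))
√(U + g(m(7))) = √(8973 + 17*(10 + 7)²*(-110 + (10 + 7))/(-112 + (10 + 7))) = √(8973 + 17*17²*(-110 + 17)/(-112 + 17)) = √(8973 + 17*289*(-93)/(-95)) = √(8973 + 17*289*(-1/95)*(-93)) = √(8973 + 456909/95) = √(1309344/95) = 4*√7774230/95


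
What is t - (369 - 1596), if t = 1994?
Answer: 3221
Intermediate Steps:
t - (369 - 1596) = 1994 - (369 - 1596) = 1994 - 1*(-1227) = 1994 + 1227 = 3221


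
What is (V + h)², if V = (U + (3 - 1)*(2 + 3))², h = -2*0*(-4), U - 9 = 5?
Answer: 331776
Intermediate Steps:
U = 14 (U = 9 + 5 = 14)
h = 0 (h = 0*(-4) = 0)
V = 576 (V = (14 + (3 - 1)*(2 + 3))² = (14 + 2*5)² = (14 + 10)² = 24² = 576)
(V + h)² = (576 + 0)² = 576² = 331776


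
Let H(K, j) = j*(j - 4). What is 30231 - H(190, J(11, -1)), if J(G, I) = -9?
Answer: 30114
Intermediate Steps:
H(K, j) = j*(-4 + j)
30231 - H(190, J(11, -1)) = 30231 - (-9)*(-4 - 9) = 30231 - (-9)*(-13) = 30231 - 1*117 = 30231 - 117 = 30114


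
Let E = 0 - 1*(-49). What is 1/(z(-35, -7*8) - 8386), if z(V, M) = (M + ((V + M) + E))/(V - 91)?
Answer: -9/75467 ≈ -0.00011926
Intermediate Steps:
E = 49 (E = 0 + 49 = 49)
z(V, M) = (49 + V + 2*M)/(-91 + V) (z(V, M) = (M + ((V + M) + 49))/(V - 91) = (M + ((M + V) + 49))/(-91 + V) = (M + (49 + M + V))/(-91 + V) = (49 + V + 2*M)/(-91 + V))
1/(z(-35, -7*8) - 8386) = 1/((49 - 35 + 2*(-7*8))/(-91 - 35) - 8386) = 1/((49 - 35 + 2*(-56))/(-126) - 8386) = 1/(-(49 - 35 - 112)/126 - 8386) = 1/(-1/126*(-98) - 8386) = 1/(7/9 - 8386) = 1/(-75467/9) = -9/75467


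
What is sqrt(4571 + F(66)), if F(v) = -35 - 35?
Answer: sqrt(4501) ≈ 67.089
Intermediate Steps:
F(v) = -70
sqrt(4571 + F(66)) = sqrt(4571 - 70) = sqrt(4501)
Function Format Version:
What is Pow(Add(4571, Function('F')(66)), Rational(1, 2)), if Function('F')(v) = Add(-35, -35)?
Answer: Pow(4501, Rational(1, 2)) ≈ 67.089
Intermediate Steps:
Function('F')(v) = -70
Pow(Add(4571, Function('F')(66)), Rational(1, 2)) = Pow(Add(4571, -70), Rational(1, 2)) = Pow(4501, Rational(1, 2))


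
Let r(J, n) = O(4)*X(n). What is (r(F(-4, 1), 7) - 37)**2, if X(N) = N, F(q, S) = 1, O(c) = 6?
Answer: 25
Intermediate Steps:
r(J, n) = 6*n
(r(F(-4, 1), 7) - 37)**2 = (6*7 - 37)**2 = (42 - 37)**2 = 5**2 = 25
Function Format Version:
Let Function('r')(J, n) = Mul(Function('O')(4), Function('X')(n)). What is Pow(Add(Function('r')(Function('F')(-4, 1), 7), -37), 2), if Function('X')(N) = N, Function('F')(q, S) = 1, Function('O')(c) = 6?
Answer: 25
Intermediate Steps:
Function('r')(J, n) = Mul(6, n)
Pow(Add(Function('r')(Function('F')(-4, 1), 7), -37), 2) = Pow(Add(Mul(6, 7), -37), 2) = Pow(Add(42, -37), 2) = Pow(5, 2) = 25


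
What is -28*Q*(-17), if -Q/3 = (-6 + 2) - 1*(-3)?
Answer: 1428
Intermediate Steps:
Q = 3 (Q = -3*((-6 + 2) - 1*(-3)) = -3*(-4 + 3) = -3*(-1) = 3)
-28*Q*(-17) = -28*3*(-17) = -84*(-17) = 1428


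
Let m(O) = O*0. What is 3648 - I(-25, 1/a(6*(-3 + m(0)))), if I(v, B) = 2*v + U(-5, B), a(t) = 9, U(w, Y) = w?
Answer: 3703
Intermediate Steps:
m(O) = 0
I(v, B) = -5 + 2*v (I(v, B) = 2*v - 5 = -5 + 2*v)
3648 - I(-25, 1/a(6*(-3 + m(0)))) = 3648 - (-5 + 2*(-25)) = 3648 - (-5 - 50) = 3648 - 1*(-55) = 3648 + 55 = 3703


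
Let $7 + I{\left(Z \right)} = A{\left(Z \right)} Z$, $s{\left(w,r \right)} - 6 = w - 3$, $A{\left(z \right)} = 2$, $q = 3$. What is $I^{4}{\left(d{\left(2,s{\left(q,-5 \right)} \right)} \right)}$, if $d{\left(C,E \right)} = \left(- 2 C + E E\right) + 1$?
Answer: $12117361$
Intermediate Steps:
$s{\left(w,r \right)} = 3 + w$ ($s{\left(w,r \right)} = 6 + \left(w - 3\right) = 6 + \left(-3 + w\right) = 3 + w$)
$d{\left(C,E \right)} = 1 + E^{2} - 2 C$ ($d{\left(C,E \right)} = \left(- 2 C + E^{2}\right) + 1 = \left(E^{2} - 2 C\right) + 1 = 1 + E^{2} - 2 C$)
$I{\left(Z \right)} = -7 + 2 Z$
$I^{4}{\left(d{\left(2,s{\left(q,-5 \right)} \right)} \right)} = \left(-7 + 2 \left(1 + \left(3 + 3\right)^{2} - 4\right)\right)^{4} = \left(-7 + 2 \left(1 + 6^{2} - 4\right)\right)^{4} = \left(-7 + 2 \left(1 + 36 - 4\right)\right)^{4} = \left(-7 + 2 \cdot 33\right)^{4} = \left(-7 + 66\right)^{4} = 59^{4} = 12117361$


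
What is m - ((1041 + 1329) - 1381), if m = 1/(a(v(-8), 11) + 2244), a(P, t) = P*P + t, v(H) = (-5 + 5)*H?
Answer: -2230194/2255 ≈ -989.00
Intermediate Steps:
v(H) = 0 (v(H) = 0*H = 0)
a(P, t) = t + P² (a(P, t) = P² + t = t + P²)
m = 1/2255 (m = 1/((11 + 0²) + 2244) = 1/((11 + 0) + 2244) = 1/(11 + 2244) = 1/2255 ≈ 0.00044346)
m - ((1041 + 1329) - 1381) = 1/2255 - ((1041 + 1329) - 1381) = 1/2255 - (2370 - 1381) = 1/2255 - 1*989 = 1/2255 - 989 = -2230194/2255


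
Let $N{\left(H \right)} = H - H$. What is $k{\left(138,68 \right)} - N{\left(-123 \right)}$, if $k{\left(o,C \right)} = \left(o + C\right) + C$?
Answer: $274$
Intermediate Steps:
$N{\left(H \right)} = 0$
$k{\left(o,C \right)} = o + 2 C$ ($k{\left(o,C \right)} = \left(C + o\right) + C = o + 2 C$)
$k{\left(138,68 \right)} - N{\left(-123 \right)} = \left(138 + 2 \cdot 68\right) - 0 = \left(138 + 136\right) + 0 = 274 + 0 = 274$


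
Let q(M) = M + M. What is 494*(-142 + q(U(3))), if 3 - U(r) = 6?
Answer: -73112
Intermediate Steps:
U(r) = -3 (U(r) = 3 - 1*6 = 3 - 6 = -3)
q(M) = 2*M
494*(-142 + q(U(3))) = 494*(-142 + 2*(-3)) = 494*(-142 - 6) = 494*(-148) = -73112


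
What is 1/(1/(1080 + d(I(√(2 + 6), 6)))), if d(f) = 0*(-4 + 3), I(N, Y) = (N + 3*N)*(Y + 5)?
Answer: 1080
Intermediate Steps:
I(N, Y) = 4*N*(5 + Y) (I(N, Y) = (4*N)*(5 + Y) = 4*N*(5 + Y))
d(f) = 0 (d(f) = 0*(-1) = 0)
1/(1/(1080 + d(I(√(2 + 6), 6)))) = 1/(1/(1080 + 0)) = 1/(1/1080) = 1080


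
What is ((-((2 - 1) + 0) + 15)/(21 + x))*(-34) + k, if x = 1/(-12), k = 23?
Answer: 61/251 ≈ 0.24303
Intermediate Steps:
x = -1/12 (x = 1*(-1/12) = -1/12 ≈ -0.083333)
((-((2 - 1) + 0) + 15)/(21 + x))*(-34) + k = ((-((2 - 1) + 0) + 15)/(21 - 1/12))*(-34) + 23 = ((-(1 + 0) + 15)/(251/12))*(-34) + 23 = ((-1*1 + 15)*(12/251))*(-34) + 23 = ((-1 + 15)*(12/251))*(-34) + 23 = (14*(12/251))*(-34) + 23 = (168/251)*(-34) + 23 = -5712/251 + 23 = 61/251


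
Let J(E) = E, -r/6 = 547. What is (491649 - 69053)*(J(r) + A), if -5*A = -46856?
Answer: 12866357816/5 ≈ 2.5733e+9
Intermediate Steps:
r = -3282 (r = -6*547 = -3282)
A = 46856/5 (A = -⅕*(-46856) = 46856/5 ≈ 9371.2)
(491649 - 69053)*(J(r) + A) = (491649 - 69053)*(-3282 + 46856/5) = 422596*(30446/5) = 12866357816/5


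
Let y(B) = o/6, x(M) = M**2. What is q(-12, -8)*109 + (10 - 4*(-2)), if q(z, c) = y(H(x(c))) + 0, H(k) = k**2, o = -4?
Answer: -164/3 ≈ -54.667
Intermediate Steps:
y(B) = -2/3 (y(B) = -4/6 = -4*1/6 = -2/3)
q(z, c) = -2/3 (q(z, c) = -2/3 + 0 = -2/3)
q(-12, -8)*109 + (10 - 4*(-2)) = -2/3*109 + (10 - 4*(-2)) = -218/3 + (10 + 8) = -218/3 + 18 = -164/3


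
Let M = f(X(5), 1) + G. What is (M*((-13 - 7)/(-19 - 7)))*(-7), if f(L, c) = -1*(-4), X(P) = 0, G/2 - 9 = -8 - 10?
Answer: 980/13 ≈ 75.385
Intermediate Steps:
G = -18 (G = 18 + 2*(-8 - 10) = 18 + 2*(-18) = 18 - 36 = -18)
f(L, c) = 4
M = -14 (M = 4 - 18 = -14)
(M*((-13 - 7)/(-19 - 7)))*(-7) = -14*(-13 - 7)/(-19 - 7)*(-7) = -(-280)/(-26)*(-7) = -(-280)*(-1)/26*(-7) = -14*10/13*(-7) = -140/13*(-7) = 980/13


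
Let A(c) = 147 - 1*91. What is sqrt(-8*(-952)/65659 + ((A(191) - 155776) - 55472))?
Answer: 2*I*sqrt(227617558813502)/65659 ≈ 459.56*I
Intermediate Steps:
A(c) = 56 (A(c) = 147 - 91 = 56)
sqrt(-8*(-952)/65659 + ((A(191) - 155776) - 55472)) = sqrt(-8*(-952)/65659 + ((56 - 155776) - 55472)) = sqrt(7616*(1/65659) + (-155720 - 55472)) = sqrt(7616/65659 - 211192) = sqrt(-13866647912/65659) = 2*I*sqrt(227617558813502)/65659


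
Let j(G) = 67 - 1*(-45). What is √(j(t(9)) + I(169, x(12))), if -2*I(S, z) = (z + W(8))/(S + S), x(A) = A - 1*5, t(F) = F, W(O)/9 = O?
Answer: √75633/26 ≈ 10.577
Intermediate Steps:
W(O) = 9*O
x(A) = -5 + A (x(A) = A - 5 = -5 + A)
I(S, z) = -(72 + z)/(4*S) (I(S, z) = -(z + 9*8)/(2*(S + S)) = -(z + 72)/(2*(2*S)) = -(72 + z)*1/(2*S)/2 = -(72 + z)/(4*S))
j(G) = 112 (j(G) = 67 + 45 = 112)
√(j(t(9)) + I(169, x(12))) = √(112 + (¼)*(-72 - (-5 + 12))/169) = √(112 + (¼)*(1/169)*(-72 - 1*7)) = √(112 + (¼)*(1/169)*(-72 - 7)) = √(112 + (¼)*(1/169)*(-79)) = √(112 - 79/676) = √(75633/676) = √75633/26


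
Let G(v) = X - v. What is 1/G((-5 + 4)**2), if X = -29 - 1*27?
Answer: -1/57 ≈ -0.017544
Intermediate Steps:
X = -56 (X = -29 - 27 = -56)
G(v) = -56 - v
1/G((-5 + 4)**2) = 1/(-56 - (-5 + 4)**2) = 1/(-56 - 1*(-1)**2) = 1/(-56 - 1*1) = 1/(-56 - 1) = 1/(-57) = -1/57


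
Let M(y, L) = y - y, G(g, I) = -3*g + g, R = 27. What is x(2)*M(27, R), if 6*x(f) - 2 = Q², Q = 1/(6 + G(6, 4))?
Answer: 0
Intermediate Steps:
G(g, I) = -2*g
M(y, L) = 0
Q = -⅙ (Q = 1/(6 - 2*6) = 1/(6 - 12) = 1/(-6) = -⅙ ≈ -0.16667)
x(f) = 73/216 (x(f) = ⅓ + (-⅙)²/6 = ⅓ + (⅙)*(1/36) = ⅓ + 1/216 = 73/216)
x(2)*M(27, R) = (73/216)*0 = 0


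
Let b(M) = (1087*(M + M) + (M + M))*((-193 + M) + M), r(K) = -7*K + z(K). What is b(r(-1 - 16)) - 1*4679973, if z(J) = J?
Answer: -2238501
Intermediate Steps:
r(K) = -6*K (r(K) = -7*K + K = -6*K)
b(M) = 2176*M*(-193 + 2*M) (b(M) = (1087*(2*M) + 2*M)*(-193 + 2*M) = (2174*M + 2*M)*(-193 + 2*M) = (2176*M)*(-193 + 2*M) = 2176*M*(-193 + 2*M))
b(r(-1 - 16)) - 1*4679973 = 2176*(-6*(-1 - 16))*(-193 + 2*(-6*(-1 - 16))) - 1*4679973 = 2176*(-6*(-17))*(-193 + 2*(-6*(-17))) - 4679973 = 2176*102*(-193 + 2*102) - 4679973 = 2176*102*(-193 + 204) - 4679973 = 2176*102*11 - 4679973 = 2441472 - 4679973 = -2238501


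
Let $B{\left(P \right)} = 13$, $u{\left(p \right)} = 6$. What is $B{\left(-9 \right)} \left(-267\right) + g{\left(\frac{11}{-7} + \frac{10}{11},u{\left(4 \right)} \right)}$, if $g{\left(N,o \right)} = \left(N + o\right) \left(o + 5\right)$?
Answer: $- \frac{23886}{7} \approx -3412.3$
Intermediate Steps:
$g{\left(N,o \right)} = \left(5 + o\right) \left(N + o\right)$ ($g{\left(N,o \right)} = \left(N + o\right) \left(5 + o\right) = \left(5 + o\right) \left(N + o\right)$)
$B{\left(-9 \right)} \left(-267\right) + g{\left(\frac{11}{-7} + \frac{10}{11},u{\left(4 \right)} \right)} = 13 \left(-267\right) + \left(6^{2} + 5 \left(\frac{11}{-7} + \frac{10}{11}\right) + 5 \cdot 6 + \left(\frac{11}{-7} + \frac{10}{11}\right) 6\right) = -3471 + \left(36 + 5 \left(11 \left(- \frac{1}{7}\right) + 10 \cdot \frac{1}{11}\right) + 30 + \left(11 \left(- \frac{1}{7}\right) + 10 \cdot \frac{1}{11}\right) 6\right) = -3471 + \left(36 + 5 \left(- \frac{11}{7} + \frac{10}{11}\right) + 30 + \left(- \frac{11}{7} + \frac{10}{11}\right) 6\right) = -3471 + \left(36 + 5 \left(- \frac{51}{77}\right) + 30 - \frac{306}{77}\right) = -3471 + \left(36 - \frac{255}{77} + 30 - \frac{306}{77}\right) = -3471 + \frac{411}{7} = - \frac{23886}{7}$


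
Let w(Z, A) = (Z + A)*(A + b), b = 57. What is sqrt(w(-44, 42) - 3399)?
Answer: I*sqrt(3597) ≈ 59.975*I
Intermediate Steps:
w(Z, A) = (57 + A)*(A + Z) (w(Z, A) = (Z + A)*(A + 57) = (A + Z)*(57 + A) = (57 + A)*(A + Z))
sqrt(w(-44, 42) - 3399) = sqrt((42**2 + 57*42 + 57*(-44) + 42*(-44)) - 3399) = sqrt((1764 + 2394 - 2508 - 1848) - 3399) = sqrt(-198 - 3399) = sqrt(-3597) = I*sqrt(3597)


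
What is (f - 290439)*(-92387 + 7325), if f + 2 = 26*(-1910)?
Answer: 28929671262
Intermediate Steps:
f = -49662 (f = -2 + 26*(-1910) = -2 - 49660 = -49662)
(f - 290439)*(-92387 + 7325) = (-49662 - 290439)*(-92387 + 7325) = -340101*(-85062) = 28929671262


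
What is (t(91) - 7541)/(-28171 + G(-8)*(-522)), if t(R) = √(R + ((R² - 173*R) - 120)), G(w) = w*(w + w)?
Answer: 7541/94987 - I*√7491/94987 ≈ 0.07939 - 0.00091118*I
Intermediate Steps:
G(w) = 2*w² (G(w) = w*(2*w) = 2*w²)
t(R) = √(-120 + R² - 172*R) (t(R) = √(R + (-120 + R² - 173*R)) = √(-120 + R² - 172*R))
(t(91) - 7541)/(-28171 + G(-8)*(-522)) = (√(-120 + 91² - 172*91) - 7541)/(-28171 + (2*(-8)²)*(-522)) = (√(-120 + 8281 - 15652) - 7541)/(-28171 + (2*64)*(-522)) = (√(-7491) - 7541)/(-28171 + 128*(-522)) = (I*√7491 - 7541)/(-28171 - 66816) = (-7541 + I*√7491)/(-94987) = (-7541 + I*√7491)*(-1/94987) = 7541/94987 - I*√7491/94987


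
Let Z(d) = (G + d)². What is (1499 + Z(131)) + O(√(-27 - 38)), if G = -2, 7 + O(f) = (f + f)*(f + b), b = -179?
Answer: 18003 - 358*I*√65 ≈ 18003.0 - 2886.3*I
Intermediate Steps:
O(f) = -7 + 2*f*(-179 + f) (O(f) = -7 + (f + f)*(f - 179) = -7 + (2*f)*(-179 + f) = -7 + 2*f*(-179 + f))
Z(d) = (-2 + d)²
(1499 + Z(131)) + O(√(-27 - 38)) = (1499 + (-2 + 131)²) + (-7 - 358*√(-27 - 38) + 2*(√(-27 - 38))²) = (1499 + 129²) + (-7 - 358*I*√65 + 2*(√(-65))²) = (1499 + 16641) + (-7 - 358*I*√65 + 2*(I*√65)²) = 18140 + (-7 - 358*I*√65 + 2*(-65)) = 18140 + (-7 - 358*I*√65 - 130) = 18140 + (-137 - 358*I*√65) = 18003 - 358*I*√65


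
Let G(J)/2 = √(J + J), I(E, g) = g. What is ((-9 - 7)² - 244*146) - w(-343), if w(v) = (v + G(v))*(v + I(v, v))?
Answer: -270666 + 9604*I*√14 ≈ -2.7067e+5 + 35935.0*I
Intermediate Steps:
G(J) = 2*√2*√J (G(J) = 2*√(J + J) = 2*√(2*J) = 2*(√2*√J) = 2*√2*√J)
w(v) = 2*v*(v + 2*√2*√v) (w(v) = (v + 2*√2*√v)*(v + v) = (v + 2*√2*√v)*(2*v) = 2*v*(v + 2*√2*√v))
((-9 - 7)² - 244*146) - w(-343) = ((-9 - 7)² - 244*146) - (2*(-343)² + 4*√2*(-343)^(3/2)) = ((-16)² - 35624) - (2*117649 + 4*√2*(-2401*I*√7)) = (256 - 35624) - (235298 - 9604*I*√14) = -35368 + (-235298 + 9604*I*√14) = -270666 + 9604*I*√14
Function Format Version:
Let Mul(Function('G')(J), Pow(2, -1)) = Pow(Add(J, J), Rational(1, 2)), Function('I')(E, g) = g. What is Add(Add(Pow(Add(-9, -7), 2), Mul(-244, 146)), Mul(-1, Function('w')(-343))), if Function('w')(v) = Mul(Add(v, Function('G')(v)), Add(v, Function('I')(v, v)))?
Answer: Add(-270666, Mul(9604, I, Pow(14, Rational(1, 2)))) ≈ Add(-2.7067e+5, Mul(35935., I))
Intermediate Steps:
Function('G')(J) = Mul(2, Pow(2, Rational(1, 2)), Pow(J, Rational(1, 2))) (Function('G')(J) = Mul(2, Pow(Add(J, J), Rational(1, 2))) = Mul(2, Pow(Mul(2, J), Rational(1, 2))) = Mul(2, Mul(Pow(2, Rational(1, 2)), Pow(J, Rational(1, 2)))) = Mul(2, Pow(2, Rational(1, 2)), Pow(J, Rational(1, 2))))
Function('w')(v) = Mul(2, v, Add(v, Mul(2, Pow(2, Rational(1, 2)), Pow(v, Rational(1, 2))))) (Function('w')(v) = Mul(Add(v, Mul(2, Pow(2, Rational(1, 2)), Pow(v, Rational(1, 2)))), Add(v, v)) = Mul(Add(v, Mul(2, Pow(2, Rational(1, 2)), Pow(v, Rational(1, 2)))), Mul(2, v)) = Mul(2, v, Add(v, Mul(2, Pow(2, Rational(1, 2)), Pow(v, Rational(1, 2))))))
Add(Add(Pow(Add(-9, -7), 2), Mul(-244, 146)), Mul(-1, Function('w')(-343))) = Add(Add(Pow(Add(-9, -7), 2), Mul(-244, 146)), Mul(-1, Add(Mul(2, Pow(-343, 2)), Mul(4, Pow(2, Rational(1, 2)), Pow(-343, Rational(3, 2)))))) = Add(Add(Pow(-16, 2), -35624), Mul(-1, Add(Mul(2, 117649), Mul(4, Pow(2, Rational(1, 2)), Mul(-2401, I, Pow(7, Rational(1, 2))))))) = Add(Add(256, -35624), Mul(-1, Add(235298, Mul(-9604, I, Pow(14, Rational(1, 2)))))) = Add(-35368, Add(-235298, Mul(9604, I, Pow(14, Rational(1, 2))))) = Add(-270666, Mul(9604, I, Pow(14, Rational(1, 2))))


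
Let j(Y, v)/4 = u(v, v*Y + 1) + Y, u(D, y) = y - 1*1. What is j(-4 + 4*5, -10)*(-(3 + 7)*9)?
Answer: 51840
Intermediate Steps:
u(D, y) = -1 + y (u(D, y) = y - 1 = -1 + y)
j(Y, v) = 4*Y + 4*Y*v (j(Y, v) = 4*((-1 + (v*Y + 1)) + Y) = 4*((-1 + (Y*v + 1)) + Y) = 4*((-1 + (1 + Y*v)) + Y) = 4*(Y*v + Y) = 4*(Y + Y*v) = 4*Y + 4*Y*v)
j(-4 + 4*5, -10)*(-(3 + 7)*9) = (4*(-4 + 4*5)*(1 - 10))*(-(3 + 7)*9) = (4*(-4 + 20)*(-9))*(-10*9) = (4*16*(-9))*(-1*90) = -576*(-90) = 51840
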